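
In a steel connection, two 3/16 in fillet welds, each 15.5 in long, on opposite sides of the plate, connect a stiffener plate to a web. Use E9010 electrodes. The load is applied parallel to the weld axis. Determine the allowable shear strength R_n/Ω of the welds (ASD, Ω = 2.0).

E90XX → F_EXX = 90 ksi.
Effective throat t_e = 0.707 × 0.1875 = 0.1326 in.
Total length L = 31 in; A_we = 0.1326 × 31 = 4.109 in².
F_nw = 0.6 F_EXX = 0.6 × 90 = 54 ksi.
R_n = 54 × 4.109 = 221.9 kips; R_n/Ω = 221.9/2.0 = 111 kips.

R_n/Ω ≈ 111 kips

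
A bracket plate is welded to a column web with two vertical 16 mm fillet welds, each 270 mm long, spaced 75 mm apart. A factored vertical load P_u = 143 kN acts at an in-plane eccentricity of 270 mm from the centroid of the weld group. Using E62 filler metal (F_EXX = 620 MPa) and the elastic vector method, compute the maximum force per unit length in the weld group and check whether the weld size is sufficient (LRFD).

f_max ≈ 1430 N/mm; adequate

Total weld length L_w = 540 mm. Treat welds as unit-width lines.
Polar moment about centroid: J = 2[d³/12 + d(b/2)²] = 2[270³/12 + 270×37.5²] = 4040000 mm³.
Direct shear f_v = P/L_w = 143×10³ / 540 = 264.8 N/mm (vertical).
Torsion M = P·e = 143×10³ × 270 = 38610000 N·mm.
Critical point at (x, y) = (37.5, 135) from centroid. f_tx = M·y/J = 1290 N/mm; f_ty = M·x/J = 358.4 N/mm.
Resultant f_max = √[f_tx² + (f_v + f_ty)²] = √[1290² + (264.8 + 358.4)²] = 1433 N/mm.
Capacity per unit length: φr_n = 0.75 × 0.6 × 620 × (0.707 × 16) = 3156 N/mm.
1433 ≤ 3156 → adequate.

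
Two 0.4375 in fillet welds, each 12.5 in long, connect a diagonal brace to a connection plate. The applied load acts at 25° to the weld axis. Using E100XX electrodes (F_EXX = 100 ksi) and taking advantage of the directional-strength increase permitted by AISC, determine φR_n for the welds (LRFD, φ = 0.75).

t_e = 0.707 × 0.4375 = 0.3093 in; A_we = 0.3093 × 25 = 7.733 in².
Directional factor: 1.0 + 0.5 sin^1.5(25°) = 1.137.
F_nw = 0.6 × 100 × 1.137 = 68.24 ksi.
φR_n = 0.75 × 68.24 × 7.733 = 395.8 kips.

φR_n ≈ 396 kips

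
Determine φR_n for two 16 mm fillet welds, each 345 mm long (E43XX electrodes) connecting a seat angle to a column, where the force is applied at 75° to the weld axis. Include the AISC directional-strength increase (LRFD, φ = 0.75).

E43XX → F_EXX = 430 MPa.
t_e = 0.707 × 16 = 11.31 mm; A_we = 11.31 × 690 = 7805 mm².
Directional factor: 1.0 + 0.5 sin^1.5(75°) = 1.475.
F_nw = 0.6 × 430 × 1.475 = 380.5 MPa.
φR_n = 0.75 × 380.5 × 7805 × 10⁻³ = 2227 kN.

φR_n ≈ 2230 kN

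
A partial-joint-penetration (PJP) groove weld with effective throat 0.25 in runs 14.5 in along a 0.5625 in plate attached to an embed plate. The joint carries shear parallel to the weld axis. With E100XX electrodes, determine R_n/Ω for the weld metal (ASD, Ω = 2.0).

E100XX → F_EXX = 100 ksi.
Effective throat (given) t_e = 0.25 in.
A_we = 0.25 × 14.5 = 3.625 in².
F_nw = 0.6 F_EXX = 60 ksi.
R_n/Ω = (60 × 3.625) / 2.0 = 108.8 kips.

R_n/Ω ≈ 109 kips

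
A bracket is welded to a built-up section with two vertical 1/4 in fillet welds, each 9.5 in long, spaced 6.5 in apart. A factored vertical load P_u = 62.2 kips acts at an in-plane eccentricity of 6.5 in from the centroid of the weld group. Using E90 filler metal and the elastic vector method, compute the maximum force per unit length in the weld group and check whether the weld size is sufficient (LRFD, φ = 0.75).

E90XX → F_EXX = 90 ksi.
Total weld length L_w = 19 in. Treat welds as unit-width lines.
Polar moment about centroid: J = 2[d³/12 + d(b/2)²] = 2[9.5³/12 + 9.5×3.25²] = 343.6 in³.
Direct shear f_v = P/L_w = 62.2 / 19 = 3.274 kip/in (vertical).
Torsion M = P·e = 62.2 × 6.5 = 404.3 kip·in.
Critical point at (x, y) = (3.25, 4.75) from centroid. f_tx = M·y/J = 5.589 kip/in; f_ty = M·x/J = 3.824 kip/in.
Resultant f_max = √[f_tx² + (f_v + f_ty)²] = √[5.589² + (3.274 + 3.824)²] = 9.035 kip/in.
Capacity per unit length: φr_n = 0.75 × 0.6 × 90 × (0.707 × 0.25) = 7.158 kip/in.
9.035 > 7.158 → NOT adequate.

f_max ≈ 9.03 kip/in; NOT adequate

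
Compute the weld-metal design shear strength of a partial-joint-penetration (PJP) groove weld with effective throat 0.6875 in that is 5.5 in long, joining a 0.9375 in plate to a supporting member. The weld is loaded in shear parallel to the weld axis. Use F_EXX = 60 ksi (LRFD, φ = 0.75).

φR_n ≈ 102 kips

Effective throat (given) t_e = 0.6875 in.
A_we = 0.6875 × 5.5 = 3.781 in².
F_nw = 0.6 F_EXX = 36 ksi.
φR_n = 0.75 × 36 × 3.781 = 102.1 kips.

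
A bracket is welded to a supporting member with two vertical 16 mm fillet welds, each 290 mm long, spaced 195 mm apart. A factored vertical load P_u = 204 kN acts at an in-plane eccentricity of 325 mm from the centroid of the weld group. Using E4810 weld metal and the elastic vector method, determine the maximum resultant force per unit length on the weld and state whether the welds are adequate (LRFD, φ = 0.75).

f_max ≈ 1440 N/mm; adequate

E48XX → F_EXX = 480 MPa.
Total weld length L_w = 580 mm. Treat welds as unit-width lines.
Polar moment about centroid: J = 2[d³/12 + d(b/2)²] = 2[290³/12 + 290×97.5²] = 9578000 mm³.
Direct shear f_v = P/L_w = 204×10³ / 580 = 351.7 N/mm (vertical).
Torsion M = P·e = 204×10³ × 325 = 66300000 N·mm.
Critical point at (x, y) = (97.5, 145) from centroid. f_tx = M·y/J = 1004 N/mm; f_ty = M·x/J = 674.9 N/mm.
Resultant f_max = √[f_tx² + (f_v + f_ty)²] = √[1004² + (351.7 + 674.9)²] = 1436 N/mm.
Capacity per unit length: φr_n = 0.75 × 0.6 × 480 × (0.707 × 16) = 2443 N/mm.
1436 ≤ 2443 → adequate.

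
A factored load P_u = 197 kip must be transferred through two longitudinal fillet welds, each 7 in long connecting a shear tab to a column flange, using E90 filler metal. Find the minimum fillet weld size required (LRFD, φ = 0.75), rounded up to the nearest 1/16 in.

w = 1/2 in

E90XX → F_EXX = 90 ksi.
Total weld length L = 14 in.
Required throat t_e = P_u / (φ × 0.6 F_EXX × L) = 197 / (0.75 × 0.6 × 90 × 14) = 0.3474 in.
Required leg w = t_e / 0.707 = 0.4914 in → use 1/2 in.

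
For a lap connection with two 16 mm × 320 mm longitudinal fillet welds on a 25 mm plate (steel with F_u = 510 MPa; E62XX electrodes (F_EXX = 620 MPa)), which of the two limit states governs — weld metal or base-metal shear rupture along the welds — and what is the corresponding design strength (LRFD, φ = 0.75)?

t_e = 0.707 × 16 = 11.31 mm; L = 640 mm.
Weld metal: φR_n = 0.75 × 0.6 × 620 × 11.31 × 640 × 10⁻³ = 2020 kN.
Base metal (shear rupture): φR_n = 0.75 × 0.6 × 510 × 25 × 640 × 10⁻³ = 3672 kN.
Governing: weld metal.

φR_n ≈ 2020 kN (weld metal governs)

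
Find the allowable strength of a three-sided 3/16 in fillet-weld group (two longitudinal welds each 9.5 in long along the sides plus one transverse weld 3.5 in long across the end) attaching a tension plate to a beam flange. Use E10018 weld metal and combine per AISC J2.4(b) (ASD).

E100XX → F_EXX = 100 ksi.
t_e = 0.707 × 0.1875 = 0.1326 in.
R_nwl = 0.6 × 100 × 0.1326 × 19 = 151.1 kip (longitudinal, 2 welds).
R_nwt = 0.6 × 100 × 0.1326 × 3.5 = 27.84 kip (transverse, base value).
(i) R_nwl + R_nwt = 179 kip; (ii) 0.85 R_nwl + 1.5 R_nwt = 170.2 kip.
R_n = max = 179 kip [governs: (i)]; R_n/Ω = 89.48 kip.

R_n/Ω ≈ 89.5 kip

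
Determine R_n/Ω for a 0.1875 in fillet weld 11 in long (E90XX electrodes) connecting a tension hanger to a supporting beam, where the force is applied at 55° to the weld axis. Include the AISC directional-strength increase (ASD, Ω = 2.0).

E90XX → F_EXX = 90 ksi.
t_e = 0.707 × 0.1875 = 0.1326 in; A_we = 0.1326 × 11 = 1.458 in².
Directional factor: 1.0 + 0.5 sin^1.5(55°) = 1.371.
F_nw = 0.6 × 90 × 1.371 = 74.02 ksi.
R_n/Ω = (74.02 × 1.458) / 2.0 = 53.97 kips.

R_n/Ω ≈ 54 kips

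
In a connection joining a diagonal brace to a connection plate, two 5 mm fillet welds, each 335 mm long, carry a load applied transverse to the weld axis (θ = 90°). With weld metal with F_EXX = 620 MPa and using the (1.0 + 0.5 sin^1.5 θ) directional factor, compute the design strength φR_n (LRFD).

t_e = 0.707 × 5 = 3.535 mm; A_we = 3.535 × 670 = 2368 mm².
Directional factor: 1.0 + 0.5 sin^1.5(90°) = 1.5.
F_nw = 0.6 × 620 × 1.5 = 558 MPa.
φR_n = 0.75 × 558 × 2368 × 10⁻³ = 991.2 kN.

φR_n ≈ 991 kN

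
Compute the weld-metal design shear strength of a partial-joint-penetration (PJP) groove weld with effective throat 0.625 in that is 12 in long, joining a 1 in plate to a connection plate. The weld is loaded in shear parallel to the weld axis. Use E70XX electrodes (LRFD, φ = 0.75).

φR_n ≈ 236 kips

E70XX → F_EXX = 70 ksi.
Effective throat (given) t_e = 0.625 in.
A_we = 0.625 × 12 = 7.5 in².
F_nw = 0.6 F_EXX = 42 ksi.
φR_n = 0.75 × 42 × 7.5 = 236.2 kips.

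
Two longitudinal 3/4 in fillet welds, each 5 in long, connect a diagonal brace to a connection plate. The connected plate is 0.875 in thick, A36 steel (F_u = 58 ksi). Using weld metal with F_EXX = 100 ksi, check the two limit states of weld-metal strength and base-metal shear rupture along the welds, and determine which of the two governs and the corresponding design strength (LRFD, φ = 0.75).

φR_n ≈ 228 kip (base-metal shear rupture governs)

t_e = 0.707 × 0.75 = 0.5302 in; L = 10 in.
Weld metal: φR_n = 0.75 × 0.6 × 100 × 0.5302 × 10 = 238.6 kip.
Base metal (shear rupture): φR_n = 0.75 × 0.6 × 58 × 0.875 × 10 = 228.4 kip.
Governing: base-metal shear rupture.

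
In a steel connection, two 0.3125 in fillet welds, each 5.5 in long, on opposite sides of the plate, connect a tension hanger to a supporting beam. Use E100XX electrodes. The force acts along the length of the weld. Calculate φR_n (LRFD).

E100XX → F_EXX = 100 ksi.
Effective throat t_e = 0.707 × 0.3125 = 0.2209 in.
Total length L = 11 in; A_we = 0.2209 × 11 = 2.43 in².
F_nw = 0.6 F_EXX = 0.6 × 100 = 60 ksi.
φR_n = 0.75 × 60 × 2.43 = 109.4 kips.

φR_n ≈ 109 kips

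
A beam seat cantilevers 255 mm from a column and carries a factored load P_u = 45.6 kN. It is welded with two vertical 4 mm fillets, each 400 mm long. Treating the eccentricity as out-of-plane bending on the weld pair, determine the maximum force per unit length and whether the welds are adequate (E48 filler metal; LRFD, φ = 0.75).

E48XX → F_EXX = 480 MPa.
L_w = 2 × 400 = 800 mm; section modulus (unit throat) S = 2 × L²/6 = 53330 mm².
Direct shear f_v = P/L_w = 45.6×10³/800 = 57 N/mm.
Moment M = P × e = 45.6×10³ × 255 = 11628000 N·mm; bending f_b = M/S = 218 N/mm.
f_max = √(f_v² + f_b²) = √(57² + 218²) = 225.4 N/mm.
φr_n = 0.75 × 0.6 × 480 × (0.707 × 4) = 610.8 N/mm → adequate.

f_max ≈ 225 N/mm; adequate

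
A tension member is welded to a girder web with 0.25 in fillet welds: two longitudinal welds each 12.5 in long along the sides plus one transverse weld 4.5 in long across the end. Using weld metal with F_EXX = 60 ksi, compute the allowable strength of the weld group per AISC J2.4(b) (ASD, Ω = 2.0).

R_n/Ω ≈ 93.9 kip

t_e = 0.707 × 0.25 = 0.1767 in.
R_nwl = 0.6 × 60 × 0.1767 × 25 = 159.1 kip (longitudinal, 2 welds).
R_nwt = 0.6 × 60 × 0.1767 × 4.5 = 28.63 kip (transverse, base value).
(i) R_nwl + R_nwt = 187.7 kip; (ii) 0.85 R_nwl + 1.5 R_nwt = 178.2 kip.
R_n = max = 187.7 kip [governs: (i)]; R_n/Ω = 93.85 kip.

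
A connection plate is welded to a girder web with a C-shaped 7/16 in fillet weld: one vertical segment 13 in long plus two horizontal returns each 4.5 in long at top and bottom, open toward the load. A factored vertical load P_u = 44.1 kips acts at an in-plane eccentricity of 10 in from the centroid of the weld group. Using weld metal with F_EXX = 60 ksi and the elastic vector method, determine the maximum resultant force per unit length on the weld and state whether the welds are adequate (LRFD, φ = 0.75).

Total weld length L_w = 22 in. Treat welds as unit-width lines.
Centroid: x̄ = 2×4.5×2.25 / 22 = 0.9205 in from the vertical weld.
Polar moment about centroid: J = I_x + I_y = [13³/12 + 2×4.5×6.5²] + [13×0.9205² + 2(4.5³/12 + 4.5×1.33²)] = 605.4 in³.
Direct shear f_v = P/L_w = 44.1 / 22 = 2.005 kip/in (vertical).
Torsion M = P·e = 44.1 × 10 = 441 kip·in.
Critical point at (x, y) = (3.58, 6.5) from centroid. f_tx = M·y/J = 4.735 kip/in; f_ty = M·x/J = 2.607 kip/in.
Resultant f_max = √[f_tx² + (f_v + f_ty)²] = √[4.735² + (2.005 + 2.607)²] = 6.609 kip/in.
Capacity per unit length: φr_n = 0.75 × 0.6 × 60 × (0.707 × 0.4375) = 8.351 kip/in.
6.609 ≤ 8.351 → adequate.

f_max ≈ 6.61 kip/in; adequate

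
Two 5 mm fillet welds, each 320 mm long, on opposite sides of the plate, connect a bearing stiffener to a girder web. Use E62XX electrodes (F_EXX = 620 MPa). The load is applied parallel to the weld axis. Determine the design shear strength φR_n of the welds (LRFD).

Effective throat t_e = 0.707 × 5 = 3.535 mm.
Total length L = 640 mm; A_we = 3.535 × 640 = 2262 mm².
F_nw = 0.6 F_EXX = 0.6 × 620 = 372 MPa.
φR_n = 0.75 × 372 × 2262 × 10⁻³ = 631.2 kN.

φR_n ≈ 631 kN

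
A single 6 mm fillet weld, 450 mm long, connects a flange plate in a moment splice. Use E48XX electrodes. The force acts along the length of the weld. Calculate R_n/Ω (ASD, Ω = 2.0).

E48XX → F_EXX = 480 MPa.
Effective throat t_e = 0.707 × 6 = 4.242 mm.
Total length L = 450 mm; A_we = 4.242 × 450 = 1909 mm².
F_nw = 0.6 F_EXX = 0.6 × 480 = 288 MPa.
R_n = 288 × 1909 × 10⁻³ = 549.8 kN; R_n/Ω = 549.8/2.0 = 274.9 kN.

R_n/Ω ≈ 275 kN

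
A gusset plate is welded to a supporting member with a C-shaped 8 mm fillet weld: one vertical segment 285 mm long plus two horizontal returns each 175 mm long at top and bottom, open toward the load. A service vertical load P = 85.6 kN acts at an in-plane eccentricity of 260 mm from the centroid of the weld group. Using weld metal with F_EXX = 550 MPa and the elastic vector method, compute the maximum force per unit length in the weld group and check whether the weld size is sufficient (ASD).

Total weld length L_w = 635 mm. Treat welds as unit-width lines.
Centroid: x̄ = 2×175×87.5 / 635 = 48.23 mm from the vertical weld.
Polar moment about centroid: J = I_x + I_y = [285³/12 + 2×175×142.5²] + [285×48.23² + 2(175³/12 + 175×39.27²)] = 11130000 mm³.
Direct shear f_v = P/L_w = 85.6×10³ / 635 = 134.8 N/mm (vertical).
Torsion M = P·e = 85.6×10³ × 260 = 22256000 N·mm.
Critical point at (x, y) = (126.8, 142.5) from centroid. f_tx = M·y/J = 284.9 N/mm; f_ty = M·x/J = 253.4 N/mm.
Resultant f_max = √[f_tx² + (f_v + f_ty)²] = √[284.9² + (134.8 + 253.4)²] = 481.6 N/mm.
Capacity per unit length: r_n/Ω = (1/2.0) × 0.6 × 550 × (0.707 × 8) = 933.2 N/mm.
481.6 ≤ 933.2 → adequate.

f_max ≈ 482 N/mm; adequate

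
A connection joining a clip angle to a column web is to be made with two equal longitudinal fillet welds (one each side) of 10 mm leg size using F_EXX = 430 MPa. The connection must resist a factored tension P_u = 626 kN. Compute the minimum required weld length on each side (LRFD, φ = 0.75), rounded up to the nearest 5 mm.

L = 230 mm on each side

Throat t_e = 0.707 × 10 = 7.07 mm.
φr_n = 0.75 × 0.6 × 430 × 7.07 × 10⁻³ = 1.368 kN/mm.
L_req = P_u / φr_n = 626 / 1.368 = 457.6 mm total.
Per side: 457.6 / 2 = 228.8 mm.
Round up → use L = 230 mm on each side.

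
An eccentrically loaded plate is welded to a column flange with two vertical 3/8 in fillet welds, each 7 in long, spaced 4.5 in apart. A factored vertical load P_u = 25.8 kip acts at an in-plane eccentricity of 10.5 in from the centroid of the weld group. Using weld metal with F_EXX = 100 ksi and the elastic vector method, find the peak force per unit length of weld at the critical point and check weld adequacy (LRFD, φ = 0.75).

Total weld length L_w = 14 in. Treat welds as unit-width lines.
Polar moment about centroid: J = 2[d³/12 + d(b/2)²] = 2[7³/12 + 7×2.25²] = 128 in³.
Direct shear f_v = P/L_w = 25.8 / 14 = 1.843 kip/in (vertical).
Torsion M = P·e = 25.8 × 10.5 = 270.9 kip·in.
Critical point at (x, y) = (2.25, 3.5) from centroid. f_tx = M·y/J = 7.405 kip/in; f_ty = M·x/J = 4.76 kip/in.
Resultant f_max = √[f_tx² + (f_v + f_ty)²] = √[7.405² + (1.843 + 4.76)²] = 9.922 kip/in.
Capacity per unit length: φr_n = 0.75 × 0.6 × 100 × (0.707 × 0.375) = 11.93 kip/in.
9.922 ≤ 11.93 → adequate.

f_max ≈ 9.92 kip/in; adequate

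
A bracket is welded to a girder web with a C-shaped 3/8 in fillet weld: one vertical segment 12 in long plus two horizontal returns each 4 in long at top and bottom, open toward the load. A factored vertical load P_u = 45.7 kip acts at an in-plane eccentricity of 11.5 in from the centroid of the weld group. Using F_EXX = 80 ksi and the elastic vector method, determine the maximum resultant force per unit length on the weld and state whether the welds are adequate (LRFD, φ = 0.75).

f_max ≈ 9.04 kip/in; adequate

Total weld length L_w = 20 in. Treat welds as unit-width lines.
Centroid: x̄ = 2×4×2 / 20 = 0.8 in from the vertical weld.
Polar moment about centroid: J = I_x + I_y = [12³/12 + 2×4×6²] + [12×0.8² + 2(4³/12 + 4×1.2²)] = 461.9 in³.
Direct shear f_v = P/L_w = 45.7 / 20 = 2.285 kip/in (vertical).
Torsion M = P·e = 45.7 × 11.5 = 525.55 kip·in.
Critical point at (x, y) = (3.2, 6) from centroid. f_tx = M·y/J = 6.827 kip/in; f_ty = M·x/J = 3.641 kip/in.
Resultant f_max = √[f_tx² + (f_v + f_ty)²] = √[6.827² + (2.285 + 3.641)²] = 9.041 kip/in.
Capacity per unit length: φr_n = 0.75 × 0.6 × 80 × (0.707 × 0.375) = 9.544 kip/in.
9.041 ≤ 9.544 → adequate.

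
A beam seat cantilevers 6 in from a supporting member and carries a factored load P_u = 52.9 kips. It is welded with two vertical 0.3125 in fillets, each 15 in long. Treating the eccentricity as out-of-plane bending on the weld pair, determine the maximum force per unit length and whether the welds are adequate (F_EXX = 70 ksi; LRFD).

f_max ≈ 4.58 kip/in; adequate

L_w = 2 × 15 = 30 in; section modulus (unit throat) S = 2 × L²/6 = 75 in².
Direct shear f_v = P/L_w = 52.9/30 = 1.763 kip/in.
Moment M = P × e = 52.9 × 6 = 317.4 kip·in; bending f_b = M/S = 4.232 kip/in.
f_max = √(f_v² + f_b²) = √(1.763² + 4.232²) = 4.585 kip/in.
φr_n = 0.75 × 0.6 × 70 × (0.707 × 0.3125) = 6.96 kip/in → adequate.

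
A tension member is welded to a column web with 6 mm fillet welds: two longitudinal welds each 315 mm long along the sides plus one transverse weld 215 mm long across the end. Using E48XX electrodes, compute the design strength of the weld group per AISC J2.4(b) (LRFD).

E48XX → F_EXX = 480 MPa.
t_e = 0.707 × 6 = 4.242 mm.
R_nwl = 0.6 × 480 × 4.242 × 630 × 10⁻³ = 769.7 kN (longitudinal, 2 welds).
R_nwt = 0.6 × 480 × 4.242 × 215 × 10⁻³ = 262.7 kN (transverse, base value).
(i) R_nwl + R_nwt = 1032 kN; (ii) 0.85 R_nwl + 1.5 R_nwt = 1048 kN.
R_n = max = 1048 kN [governs: (ii)]; φR_n = 786.2 kN.

φR_n ≈ 786 kN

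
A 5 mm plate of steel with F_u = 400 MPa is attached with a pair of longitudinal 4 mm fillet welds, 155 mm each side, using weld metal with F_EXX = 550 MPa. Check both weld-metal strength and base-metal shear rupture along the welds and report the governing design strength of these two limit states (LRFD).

φR_n ≈ 217 kN (weld metal governs)

t_e = 0.707 × 4 = 2.828 mm; L = 310 mm.
Weld metal: φR_n = 0.75 × 0.6 × 550 × 2.828 × 310 × 10⁻³ = 217 kN.
Base metal (shear rupture): φR_n = 0.75 × 0.6 × 400 × 5 × 310 × 10⁻³ = 279 kN.
Governing: weld metal.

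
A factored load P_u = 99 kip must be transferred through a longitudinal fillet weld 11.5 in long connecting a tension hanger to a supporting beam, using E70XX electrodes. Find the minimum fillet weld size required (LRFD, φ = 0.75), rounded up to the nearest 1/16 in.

w = 7/16 in

E70XX → F_EXX = 70 ksi.
Total weld length L = 11.5 in.
Required throat t_e = P_u / (φ × 0.6 F_EXX × L) = 99 / (0.75 × 0.6 × 70 × 11.5) = 0.2733 in.
Required leg w = t_e / 0.707 = 0.3866 in → use 7/16 in.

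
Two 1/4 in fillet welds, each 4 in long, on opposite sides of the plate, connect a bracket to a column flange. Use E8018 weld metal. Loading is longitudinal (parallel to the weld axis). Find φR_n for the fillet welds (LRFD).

φR_n ≈ 50.9 kip

E80XX → F_EXX = 80 ksi.
Effective throat t_e = 0.707 × 0.25 = 0.1767 in.
Total length L = 8 in; A_we = 0.1767 × 8 = 1.414 in².
F_nw = 0.6 F_EXX = 0.6 × 80 = 48 ksi.
φR_n = 0.75 × 48 × 1.414 = 50.9 kip.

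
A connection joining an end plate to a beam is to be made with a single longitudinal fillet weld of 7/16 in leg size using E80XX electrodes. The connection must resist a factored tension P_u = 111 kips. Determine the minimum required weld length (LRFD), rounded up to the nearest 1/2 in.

E80XX → F_EXX = 80 ksi.
Throat t_e = 0.707 × 0.4375 = 0.3093 in.
φr_n = 0.75 × 0.6 × 80 × 0.3093 = 11.14 kips/in.
L_req = P_u / φr_n = 111 / 11.14 = 9.968 in total.
Round up → use L = 10 in.

L = 10 in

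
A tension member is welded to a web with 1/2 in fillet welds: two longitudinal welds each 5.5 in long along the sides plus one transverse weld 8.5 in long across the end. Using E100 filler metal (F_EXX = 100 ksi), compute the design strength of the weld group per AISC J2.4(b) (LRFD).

t_e = 0.707 × 0.5 = 0.3535 in.
R_nwl = 0.6 × 100 × 0.3535 × 11 = 233.3 kip (longitudinal, 2 welds).
R_nwt = 0.6 × 100 × 0.3535 × 8.5 = 180.3 kip (transverse, base value).
(i) R_nwl + R_nwt = 413.6 kip; (ii) 0.85 R_nwl + 1.5 R_nwt = 468.7 kip.
R_n = max = 468.7 kip [governs: (ii)]; φR_n = 351.6 kip.

φR_n ≈ 352 kip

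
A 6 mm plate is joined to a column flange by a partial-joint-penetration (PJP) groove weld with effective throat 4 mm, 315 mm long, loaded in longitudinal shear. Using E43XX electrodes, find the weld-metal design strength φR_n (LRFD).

φR_n ≈ 244 kN

E43XX → F_EXX = 430 MPa.
Effective throat (given) t_e = 4 mm.
A_we = 4 × 315 = 1260 mm².
F_nw = 0.6 F_EXX = 258 MPa.
φR_n = 0.75 × 258 × 1260 × 10⁻³ = 243.8 kN.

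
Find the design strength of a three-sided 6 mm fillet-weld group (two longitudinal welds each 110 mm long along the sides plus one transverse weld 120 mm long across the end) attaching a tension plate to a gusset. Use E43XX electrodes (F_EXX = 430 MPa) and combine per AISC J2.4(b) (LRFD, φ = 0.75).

t_e = 0.707 × 6 = 4.242 mm.
R_nwl = 0.6 × 430 × 4.242 × 220 × 10⁻³ = 240.8 kN (longitudinal, 2 welds).
R_nwt = 0.6 × 430 × 4.242 × 120 × 10⁻³ = 131.3 kN (transverse, base value).
(i) R_nwl + R_nwt = 372.1 kN; (ii) 0.85 R_nwl + 1.5 R_nwt = 401.7 kN.
R_n = max = 401.7 kN [governs: (ii)]; φR_n = 301.2 kN.

φR_n ≈ 301 kN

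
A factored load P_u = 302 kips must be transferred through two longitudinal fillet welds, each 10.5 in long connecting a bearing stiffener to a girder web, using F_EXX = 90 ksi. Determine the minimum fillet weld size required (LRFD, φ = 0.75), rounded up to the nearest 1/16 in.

w = 9/16 in

Total weld length L = 21 in.
Required throat t_e = P_u / (φ × 0.6 F_EXX × L) = 302 / (0.75 × 0.6 × 90 × 21) = 0.3551 in.
Required leg w = t_e / 0.707 = 0.5022 in → use 9/16 in.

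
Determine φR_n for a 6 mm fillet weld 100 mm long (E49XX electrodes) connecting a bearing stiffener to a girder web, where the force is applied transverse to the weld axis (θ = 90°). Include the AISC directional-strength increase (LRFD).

E49XX → F_EXX = 490 MPa.
t_e = 0.707 × 6 = 4.242 mm; A_we = 4.242 × 100 = 424.2 mm².
Directional factor: 1.0 + 0.5 sin^1.5(90°) = 1.5.
F_nw = 0.6 × 490 × 1.5 = 441 MPa.
φR_n = 0.75 × 441 × 424.2 × 10⁻³ = 140.3 kN.

φR_n ≈ 140 kN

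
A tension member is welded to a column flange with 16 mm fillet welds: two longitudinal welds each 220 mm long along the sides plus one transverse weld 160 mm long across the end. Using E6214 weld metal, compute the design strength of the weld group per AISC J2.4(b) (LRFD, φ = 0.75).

E62XX → F_EXX = 620 MPa.
t_e = 0.707 × 16 = 11.31 mm.
R_nwl = 0.6 × 620 × 11.31 × 440 × 10⁻³ = 1852 kN (longitudinal, 2 welds).
R_nwt = 0.6 × 620 × 11.31 × 160 × 10⁻³ = 673.3 kN (transverse, base value).
(i) R_nwl + R_nwt = 2525 kN; (ii) 0.85 R_nwl + 1.5 R_nwt = 2584 kN.
R_n = max = 2584 kN [governs: (ii)]; φR_n = 1938 kN.

φR_n ≈ 1940 kN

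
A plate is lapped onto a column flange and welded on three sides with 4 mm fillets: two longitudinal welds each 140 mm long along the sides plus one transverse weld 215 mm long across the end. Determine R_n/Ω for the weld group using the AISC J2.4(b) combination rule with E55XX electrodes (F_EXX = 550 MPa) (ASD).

t_e = 0.707 × 4 = 2.828 mm.
R_nwl = 0.6 × 550 × 2.828 × 280 × 10⁻³ = 261.3 kN (longitudinal, 2 welds).
R_nwt = 0.6 × 550 × 2.828 × 215 × 10⁻³ = 200.6 kN (transverse, base value).
(i) R_nwl + R_nwt = 462 kN; (ii) 0.85 R_nwl + 1.5 R_nwt = 523.1 kN.
R_n = max = 523.1 kN [governs: (ii)]; R_n/Ω = 261.5 kN.

R_n/Ω ≈ 262 kN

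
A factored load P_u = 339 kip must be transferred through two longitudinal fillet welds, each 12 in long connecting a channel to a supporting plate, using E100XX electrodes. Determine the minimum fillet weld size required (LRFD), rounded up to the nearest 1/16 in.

w = 1/2 in

E100XX → F_EXX = 100 ksi.
Total weld length L = 24 in.
Required throat t_e = P_u / (φ × 0.6 F_EXX × L) = 339 / (0.75 × 0.6 × 100 × 24) = 0.3139 in.
Required leg w = t_e / 0.707 = 0.444 in → use 1/2 in.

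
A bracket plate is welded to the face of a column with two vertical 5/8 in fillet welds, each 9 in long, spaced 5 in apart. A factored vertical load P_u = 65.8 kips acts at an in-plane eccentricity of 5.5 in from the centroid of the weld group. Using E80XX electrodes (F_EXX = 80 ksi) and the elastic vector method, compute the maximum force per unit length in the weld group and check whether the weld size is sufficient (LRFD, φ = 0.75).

f_max ≈ 10.2 kip/in; adequate

Total weld length L_w = 18 in. Treat welds as unit-width lines.
Polar moment about centroid: J = 2[d³/12 + d(b/2)²] = 2[9³/12 + 9×2.5²] = 234 in³.
Direct shear f_v = P/L_w = 65.8 / 18 = 3.656 kip/in (vertical).
Torsion M = P·e = 65.8 × 5.5 = 361.9 kip·in.
Critical point at (x, y) = (2.5, 4.5) from centroid. f_tx = M·y/J = 6.96 kip/in; f_ty = M·x/J = 3.866 kip/in.
Resultant f_max = √[f_tx² + (f_v + f_ty)²] = √[6.96² + (3.656 + 3.866)²] = 10.25 kip/in.
Capacity per unit length: φr_n = 0.75 × 0.6 × 80 × (0.707 × 0.625) = 15.91 kip/in.
10.25 ≤ 15.91 → adequate.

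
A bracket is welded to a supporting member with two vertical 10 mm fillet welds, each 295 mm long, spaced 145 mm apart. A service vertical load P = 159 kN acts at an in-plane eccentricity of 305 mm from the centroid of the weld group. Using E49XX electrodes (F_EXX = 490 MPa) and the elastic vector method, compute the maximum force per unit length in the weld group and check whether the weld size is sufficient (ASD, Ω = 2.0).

f_max ≈ 1220 N/mm; NOT adequate

Total weld length L_w = 590 mm. Treat welds as unit-width lines.
Polar moment about centroid: J = 2[d³/12 + d(b/2)²] = 2[295³/12 + 295×72.5²] = 7380000 mm³.
Direct shear f_v = P/L_w = 159×10³ / 590 = 269.5 N/mm (vertical).
Torsion M = P·e = 159×10³ × 305 = 48495000 N·mm.
Critical point at (x, y) = (72.5, 147.5) from centroid. f_tx = M·y/J = 969.3 N/mm; f_ty = M·x/J = 476.4 N/mm.
Resultant f_max = √[f_tx² + (f_v + f_ty)²] = √[969.3² + (269.5 + 476.4)²] = 1223 N/mm.
Capacity per unit length: r_n/Ω = (1/2.0) × 0.6 × 490 × (0.707 × 10) = 1039 N/mm.
1223 > 1039 → NOT adequate.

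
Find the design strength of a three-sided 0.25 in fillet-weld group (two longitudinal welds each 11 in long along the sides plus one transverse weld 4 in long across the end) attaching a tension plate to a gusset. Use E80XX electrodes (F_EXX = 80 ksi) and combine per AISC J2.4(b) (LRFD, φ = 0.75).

t_e = 0.707 × 0.25 = 0.1767 in.
R_nwl = 0.6 × 80 × 0.1767 × 22 = 186.6 kips (longitudinal, 2 welds).
R_nwt = 0.6 × 80 × 0.1767 × 4 = 33.94 kips (transverse, base value).
(i) R_nwl + R_nwt = 220.6 kips; (ii) 0.85 R_nwl + 1.5 R_nwt = 209.6 kips.
R_n = max = 220.6 kips [governs: (i)]; φR_n = 165.4 kips.

φR_n ≈ 165 kips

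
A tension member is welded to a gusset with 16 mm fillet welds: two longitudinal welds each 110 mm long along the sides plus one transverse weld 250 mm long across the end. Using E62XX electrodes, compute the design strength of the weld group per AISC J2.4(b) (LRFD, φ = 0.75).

E62XX → F_EXX = 620 MPa.
t_e = 0.707 × 16 = 11.31 mm.
R_nwl = 0.6 × 620 × 11.31 × 220 × 10⁻³ = 925.8 kN (longitudinal, 2 welds).
R_nwt = 0.6 × 620 × 11.31 × 250 × 10⁻³ = 1052 kN (transverse, base value).
(i) R_nwl + R_nwt = 1978 kN; (ii) 0.85 R_nwl + 1.5 R_nwt = 2365 kN.
R_n = max = 2365 kN [governs: (ii)]; φR_n = 1774 kN.

φR_n ≈ 1770 kN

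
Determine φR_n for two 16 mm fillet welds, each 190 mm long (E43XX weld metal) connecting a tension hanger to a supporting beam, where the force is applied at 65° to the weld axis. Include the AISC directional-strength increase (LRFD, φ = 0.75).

φR_n ≈ 1190 kN

E43XX → F_EXX = 430 MPa.
t_e = 0.707 × 16 = 11.31 mm; A_we = 11.31 × 380 = 4299 mm².
Directional factor: 1.0 + 0.5 sin^1.5(65°) = 1.431.
F_nw = 0.6 × 430 × 1.431 = 369.3 MPa.
φR_n = 0.75 × 369.3 × 4299 × 10⁻³ = 1191 kN.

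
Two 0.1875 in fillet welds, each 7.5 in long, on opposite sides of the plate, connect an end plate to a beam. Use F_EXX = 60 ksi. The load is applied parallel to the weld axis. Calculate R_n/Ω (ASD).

R_n/Ω ≈ 35.8 kip

Effective throat t_e = 0.707 × 0.1875 = 0.1326 in.
Total length L = 15 in; A_we = 0.1326 × 15 = 1.988 in².
F_nw = 0.6 F_EXX = 0.6 × 60 = 36 ksi.
R_n = 36 × 1.988 = 71.58 kip; R_n/Ω = 71.58/2.0 = 35.79 kip.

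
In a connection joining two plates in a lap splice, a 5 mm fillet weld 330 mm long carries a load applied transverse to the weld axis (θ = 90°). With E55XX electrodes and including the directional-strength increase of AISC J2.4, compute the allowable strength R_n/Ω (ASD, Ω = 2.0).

E55XX → F_EXX = 550 MPa.
t_e = 0.707 × 5 = 3.535 mm; A_we = 3.535 × 330 = 1167 mm².
Directional factor: 1.0 + 0.5 sin^1.5(90°) = 1.5.
F_nw = 0.6 × 550 × 1.5 = 495 MPa.
R_n/Ω = (495 × 1167) / 2.0 × 10⁻³ = 288.7 kN.

R_n/Ω ≈ 289 kN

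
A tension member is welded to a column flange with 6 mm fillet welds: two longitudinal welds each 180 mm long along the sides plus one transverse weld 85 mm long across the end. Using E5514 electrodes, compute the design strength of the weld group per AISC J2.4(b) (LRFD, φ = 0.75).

φR_n ≈ 467 kN

E55XX → F_EXX = 550 MPa.
t_e = 0.707 × 6 = 4.242 mm.
R_nwl = 0.6 × 550 × 4.242 × 360 × 10⁻³ = 503.9 kN (longitudinal, 2 welds).
R_nwt = 0.6 × 550 × 4.242 × 85 × 10⁻³ = 119 kN (transverse, base value).
(i) R_nwl + R_nwt = 622.9 kN; (ii) 0.85 R_nwl + 1.5 R_nwt = 606.8 kN.
R_n = max = 622.9 kN [governs: (i)]; φR_n = 467.2 kN.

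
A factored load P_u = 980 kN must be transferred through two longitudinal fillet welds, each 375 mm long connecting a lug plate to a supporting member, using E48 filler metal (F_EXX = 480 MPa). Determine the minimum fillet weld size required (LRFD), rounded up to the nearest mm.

w = 9 mm

Total weld length L = 750 mm.
Required throat t_e = P_u / (φ × 0.6 F_EXX × L) = 980 / (0.75 × 0.6 × 480 × 750 × 10⁻³) = 6.049 mm.
Required leg w = t_e / 0.707 = 8.556 mm → use 9 mm.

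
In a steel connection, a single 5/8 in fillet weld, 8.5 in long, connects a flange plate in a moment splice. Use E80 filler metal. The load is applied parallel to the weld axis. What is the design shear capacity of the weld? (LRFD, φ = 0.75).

φR_n ≈ 135 kips

E80XX → F_EXX = 80 ksi.
Effective throat t_e = 0.707 × 0.625 = 0.4419 in.
Total length L = 8.5 in; A_we = 0.4419 × 8.5 = 3.756 in².
F_nw = 0.6 F_EXX = 0.6 × 80 = 48 ksi.
φR_n = 0.75 × 48 × 3.756 = 135.2 kips.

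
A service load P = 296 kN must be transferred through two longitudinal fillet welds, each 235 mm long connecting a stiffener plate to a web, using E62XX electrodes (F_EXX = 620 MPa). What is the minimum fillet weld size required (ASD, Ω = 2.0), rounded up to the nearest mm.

w = 5 mm

Total weld length L = 470 mm.
Required throat t_e = P × Ω / (0.6 F_EXX × L) = 296 × 2.0 / (0.6 × 620 × 470 × 10⁻³) = 3.386 mm.
Required leg w = t_e / 0.707 = 4.789 mm → use 5 mm.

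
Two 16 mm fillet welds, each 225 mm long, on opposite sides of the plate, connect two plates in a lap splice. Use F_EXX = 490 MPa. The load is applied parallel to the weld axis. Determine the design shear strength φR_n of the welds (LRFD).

φR_n ≈ 1120 kN

Effective throat t_e = 0.707 × 16 = 11.31 mm.
Total length L = 450 mm; A_we = 11.31 × 450 = 5090 mm².
F_nw = 0.6 F_EXX = 0.6 × 490 = 294 MPa.
φR_n = 0.75 × 294 × 5090 × 10⁻³ = 1122 kN.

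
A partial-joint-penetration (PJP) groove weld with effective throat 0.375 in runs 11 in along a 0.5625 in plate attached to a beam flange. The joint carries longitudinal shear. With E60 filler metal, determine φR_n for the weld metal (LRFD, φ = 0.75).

E60XX → F_EXX = 60 ksi.
Effective throat (given) t_e = 0.375 in.
A_we = 0.375 × 11 = 4.125 in².
F_nw = 0.6 F_EXX = 36 ksi.
φR_n = 0.75 × 36 × 4.125 = 111.4 kips.

φR_n ≈ 111 kips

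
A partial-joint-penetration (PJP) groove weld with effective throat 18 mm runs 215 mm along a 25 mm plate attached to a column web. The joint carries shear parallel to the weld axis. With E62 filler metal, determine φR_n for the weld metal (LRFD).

φR_n ≈ 1080 kN

E62XX → F_EXX = 620 MPa.
Effective throat (given) t_e = 18 mm.
A_we = 18 × 215 = 3870 mm².
F_nw = 0.6 F_EXX = 372 MPa.
φR_n = 0.75 × 372 × 3870 × 10⁻³ = 1080 kN.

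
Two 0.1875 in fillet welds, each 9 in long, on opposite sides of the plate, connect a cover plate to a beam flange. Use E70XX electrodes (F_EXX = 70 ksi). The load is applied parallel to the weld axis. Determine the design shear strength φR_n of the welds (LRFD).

Effective throat t_e = 0.707 × 0.1875 = 0.1326 in.
Total length L = 18 in; A_we = 0.1326 × 18 = 2.386 in².
F_nw = 0.6 F_EXX = 0.6 × 70 = 42 ksi.
φR_n = 0.75 × 42 × 2.386 = 75.16 kips.

φR_n ≈ 75.2 kips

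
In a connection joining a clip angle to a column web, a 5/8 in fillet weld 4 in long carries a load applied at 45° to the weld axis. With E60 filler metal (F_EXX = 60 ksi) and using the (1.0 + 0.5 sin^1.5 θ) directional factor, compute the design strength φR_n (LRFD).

φR_n ≈ 61.9 kip

t_e = 0.707 × 0.625 = 0.4419 in; A_we = 0.4419 × 4 = 1.767 in².
Directional factor: 1.0 + 0.5 sin^1.5(45°) = 1.297.
F_nw = 0.6 × 60 × 1.297 = 46.7 ksi.
φR_n = 0.75 × 46.7 × 1.767 = 61.91 kip.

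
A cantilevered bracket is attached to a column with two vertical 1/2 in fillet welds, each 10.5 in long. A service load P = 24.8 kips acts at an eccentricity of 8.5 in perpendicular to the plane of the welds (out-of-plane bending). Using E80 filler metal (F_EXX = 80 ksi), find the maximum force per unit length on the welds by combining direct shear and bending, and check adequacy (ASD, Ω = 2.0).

L_w = 2 × 10.5 = 21 in; section modulus (unit throat) S = 2 × L²/6 = 36.75 in².
Direct shear f_v = P/L_w = 24.8/21 = 1.181 kip/in.
Moment M = P × e = 24.8 × 8.5 = 210.8 kip·in; bending f_b = M/S = 5.736 kip/in.
f_max = √(f_v² + f_b²) = √(1.181² + 5.736²) = 5.856 kip/in.
r_n/Ω = (1/2.0) × 0.6 × 80 × (0.707 × 0.5) = 8.484 kip/in → adequate.

f_max ≈ 5.86 kip/in; adequate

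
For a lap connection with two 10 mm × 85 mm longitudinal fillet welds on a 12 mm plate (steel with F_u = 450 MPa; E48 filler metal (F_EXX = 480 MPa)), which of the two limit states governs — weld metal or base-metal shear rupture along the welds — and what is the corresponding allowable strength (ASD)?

t_e = 0.707 × 10 = 7.07 mm; L = 170 mm.
Weld metal: R_n/Ω = (1/2.0) × 0.6 × 480 × 7.07 × 170 × 10⁻³ = 173.1 kN.
Base metal (shear rupture): R_n/Ω = (1/2.0) × 0.6 × 450 × 12 × 170 × 10⁻³ = 275.4 kN.
Governing: weld metal.

R_n/Ω ≈ 173 kN (weld metal governs)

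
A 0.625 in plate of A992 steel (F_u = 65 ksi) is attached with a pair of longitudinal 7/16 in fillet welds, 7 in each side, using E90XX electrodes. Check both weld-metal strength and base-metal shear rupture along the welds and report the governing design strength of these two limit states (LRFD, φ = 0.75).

E90XX → F_EXX = 90 ksi.
t_e = 0.707 × 0.4375 = 0.3093 in; L = 14 in.
Weld metal: φR_n = 0.75 × 0.6 × 90 × 0.3093 × 14 = 175.4 kip.
Base metal (shear rupture): φR_n = 0.75 × 0.6 × 65 × 0.625 × 14 = 255.9 kip.
Governing: weld metal.

φR_n ≈ 175 kip (weld metal governs)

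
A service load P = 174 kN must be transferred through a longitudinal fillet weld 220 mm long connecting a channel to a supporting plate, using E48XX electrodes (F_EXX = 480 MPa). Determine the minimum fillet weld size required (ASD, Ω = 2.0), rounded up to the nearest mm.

w = 8 mm

Total weld length L = 220 mm.
Required throat t_e = P × Ω / (0.6 F_EXX × L) = 174 × 2.0 / (0.6 × 480 × 220 × 10⁻³) = 5.492 mm.
Required leg w = t_e / 0.707 = 7.769 mm → use 8 mm.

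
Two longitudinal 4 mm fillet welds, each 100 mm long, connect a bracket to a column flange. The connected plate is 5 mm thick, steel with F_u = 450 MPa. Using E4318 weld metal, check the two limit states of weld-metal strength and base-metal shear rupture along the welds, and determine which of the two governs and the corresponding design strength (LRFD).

E43XX → F_EXX = 430 MPa.
t_e = 0.707 × 4 = 2.828 mm; L = 200 mm.
Weld metal: φR_n = 0.75 × 0.6 × 430 × 2.828 × 200 × 10⁻³ = 109.4 kN.
Base metal (shear rupture): φR_n = 0.75 × 0.6 × 450 × 5 × 200 × 10⁻³ = 202.5 kN.
Governing: weld metal.

φR_n ≈ 109 kN (weld metal governs)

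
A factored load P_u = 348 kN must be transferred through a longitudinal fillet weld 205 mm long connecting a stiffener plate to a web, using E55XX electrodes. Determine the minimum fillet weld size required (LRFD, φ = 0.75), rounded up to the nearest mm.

E55XX → F_EXX = 550 MPa.
Total weld length L = 205 mm.
Required throat t_e = P_u / (φ × 0.6 F_EXX × L) = 348 / (0.75 × 0.6 × 550 × 205 × 10⁻³) = 6.859 mm.
Required leg w = t_e / 0.707 = 9.701 mm → use 10 mm.

w = 10 mm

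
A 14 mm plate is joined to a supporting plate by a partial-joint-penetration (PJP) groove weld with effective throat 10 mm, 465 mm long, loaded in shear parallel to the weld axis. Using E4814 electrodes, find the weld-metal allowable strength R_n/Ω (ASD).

R_n/Ω ≈ 670 kN

E48XX → F_EXX = 480 MPa.
Effective throat (given) t_e = 10 mm.
A_we = 10 × 465 = 4650 mm².
F_nw = 0.6 F_EXX = 288 MPa.
R_n/Ω = (288 × 4650) / 2.0 × 10⁻³ = 669.6 kN.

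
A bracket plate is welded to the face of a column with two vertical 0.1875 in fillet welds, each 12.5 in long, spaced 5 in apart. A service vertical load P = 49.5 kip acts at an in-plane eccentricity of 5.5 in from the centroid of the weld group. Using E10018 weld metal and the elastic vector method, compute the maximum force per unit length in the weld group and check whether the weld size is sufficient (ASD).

f_max ≈ 4.9 kip/in; NOT adequate

E100XX → F_EXX = 100 ksi.
Total weld length L_w = 25 in. Treat welds as unit-width lines.
Polar moment about centroid: J = 2[d³/12 + d(b/2)²] = 2[12.5³/12 + 12.5×2.5²] = 481.8 in³.
Direct shear f_v = P/L_w = 49.5 / 25 = 1.98 kip/in (vertical).
Torsion M = P·e = 49.5 × 5.5 = 272.25 kip·in.
Critical point at (x, y) = (2.5, 6.25) from centroid. f_tx = M·y/J = 3.532 kip/in; f_ty = M·x/J = 1.413 kip/in.
Resultant f_max = √[f_tx² + (f_v + f_ty)²] = √[3.532² + (1.98 + 1.413)²] = 4.897 kip/in.
Capacity per unit length: r_n/Ω = (1/2.0) × 0.6 × 100 × (0.707 × 0.1875) = 3.977 kip/in.
4.897 > 3.977 → NOT adequate.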